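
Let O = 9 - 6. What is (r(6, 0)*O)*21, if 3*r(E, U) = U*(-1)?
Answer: 0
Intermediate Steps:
r(E, U) = -U/3 (r(E, U) = (U*(-1))/3 = (-U)/3 = -U/3)
O = 3
(r(6, 0)*O)*21 = (-1/3*0*3)*21 = (0*3)*21 = 0*21 = 0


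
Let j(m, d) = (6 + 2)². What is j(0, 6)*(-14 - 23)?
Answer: -2368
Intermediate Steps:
j(m, d) = 64 (j(m, d) = 8² = 64)
j(0, 6)*(-14 - 23) = 64*(-14 - 23) = 64*(-37) = -2368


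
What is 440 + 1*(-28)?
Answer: 412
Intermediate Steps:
440 + 1*(-28) = 440 - 28 = 412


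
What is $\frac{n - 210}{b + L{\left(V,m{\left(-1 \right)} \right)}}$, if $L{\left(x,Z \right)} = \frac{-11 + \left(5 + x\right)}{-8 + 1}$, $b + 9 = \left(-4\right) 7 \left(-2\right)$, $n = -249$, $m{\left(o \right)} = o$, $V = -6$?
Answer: $- \frac{3213}{341} \approx -9.4223$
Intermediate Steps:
$b = 47$ ($b = -9 + \left(-4\right) 7 \left(-2\right) = -9 - -56 = -9 + 56 = 47$)
$L{\left(x,Z \right)} = \frac{6}{7} - \frac{x}{7}$ ($L{\left(x,Z \right)} = \frac{-6 + x}{-7} = \left(-6 + x\right) \left(- \frac{1}{7}\right) = \frac{6}{7} - \frac{x}{7}$)
$\frac{n - 210}{b + L{\left(V,m{\left(-1 \right)} \right)}} = \frac{-249 - 210}{47 + \left(\frac{6}{7} - - \frac{6}{7}\right)} = - \frac{459}{47 + \left(\frac{6}{7} + \frac{6}{7}\right)} = - \frac{459}{47 + \frac{12}{7}} = - \frac{459}{\frac{341}{7}} = \left(-459\right) \frac{7}{341} = - \frac{3213}{341}$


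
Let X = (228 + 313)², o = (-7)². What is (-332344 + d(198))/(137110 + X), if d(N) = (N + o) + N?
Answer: -331899/429791 ≈ -0.77223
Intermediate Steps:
o = 49
d(N) = 49 + 2*N (d(N) = (N + 49) + N = (49 + N) + N = 49 + 2*N)
X = 292681 (X = 541² = 292681)
(-332344 + d(198))/(137110 + X) = (-332344 + (49 + 2*198))/(137110 + 292681) = (-332344 + (49 + 396))/429791 = (-332344 + 445)*(1/429791) = -331899*1/429791 = -331899/429791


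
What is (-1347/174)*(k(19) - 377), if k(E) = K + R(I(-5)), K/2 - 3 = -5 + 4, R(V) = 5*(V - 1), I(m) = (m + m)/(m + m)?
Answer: 167477/58 ≈ 2887.5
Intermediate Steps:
I(m) = 1 (I(m) = (2*m)/((2*m)) = (2*m)*(1/(2*m)) = 1)
R(V) = -5 + 5*V (R(V) = 5*(-1 + V) = -5 + 5*V)
K = 4 (K = 6 + 2*(-5 + 4) = 6 + 2*(-1) = 6 - 2 = 4)
k(E) = 4 (k(E) = 4 + (-5 + 5*1) = 4 + (-5 + 5) = 4 + 0 = 4)
(-1347/174)*(k(19) - 377) = (-1347/174)*(4 - 377) = -1347*1/174*(-373) = -449/58*(-373) = 167477/58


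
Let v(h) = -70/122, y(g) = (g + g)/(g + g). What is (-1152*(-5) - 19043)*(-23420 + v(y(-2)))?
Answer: 18976824365/61 ≈ 3.1110e+8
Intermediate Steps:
y(g) = 1 (y(g) = (2*g)/((2*g)) = (2*g)*(1/(2*g)) = 1)
v(h) = -35/61 (v(h) = -70*1/122 = -35/61)
(-1152*(-5) - 19043)*(-23420 + v(y(-2))) = (-1152*(-5) - 19043)*(-23420 - 35/61) = (5760 - 19043)*(-1428655/61) = -13283*(-1428655/61) = 18976824365/61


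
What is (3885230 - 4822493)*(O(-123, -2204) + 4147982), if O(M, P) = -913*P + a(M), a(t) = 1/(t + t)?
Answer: -473448270450023/82 ≈ -5.7738e+12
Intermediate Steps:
a(t) = 1/(2*t)
O(M, P) = 1/(2*M) - 913*P (O(M, P) = -913*P + 1/(2*M) = 1/(2*M) - 913*P)
(3885230 - 4822493)*(O(-123, -2204) + 4147982) = (3885230 - 4822493)*(((1/2)/(-123) - 913*(-2204)) + 4147982) = -937263*(((1/2)*(-1/123) + 2012252) + 4147982) = -937263*((-1/246 + 2012252) + 4147982) = -937263*(495013991/246 + 4147982) = -937263*1515417563/246 = -473448270450023/82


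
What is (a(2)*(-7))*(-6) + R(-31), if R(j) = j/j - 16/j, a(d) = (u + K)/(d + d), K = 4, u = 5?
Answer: 5953/62 ≈ 96.016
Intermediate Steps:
a(d) = 9/(2*d) (a(d) = (5 + 4)/(d + d) = 9/((2*d)) = 9*(1/(2*d)) = 9/(2*d))
R(j) = 1 - 16/j
(a(2)*(-7))*(-6) + R(-31) = (((9/2)/2)*(-7))*(-6) + (-16 - 31)/(-31) = (((9/2)*(½))*(-7))*(-6) - 1/31*(-47) = ((9/4)*(-7))*(-6) + 47/31 = -63/4*(-6) + 47/31 = 189/2 + 47/31 = 5953/62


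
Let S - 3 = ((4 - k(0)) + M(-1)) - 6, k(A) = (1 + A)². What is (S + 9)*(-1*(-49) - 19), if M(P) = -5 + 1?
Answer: 150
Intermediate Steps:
M(P) = -4
S = -4 (S = 3 + (((4 - (1 + 0)²) - 4) - 6) = 3 + (((4 - 1*1²) - 4) - 6) = 3 + (((4 - 1*1) - 4) - 6) = 3 + (((4 - 1) - 4) - 6) = 3 + ((3 - 4) - 6) = 3 + (-1 - 6) = 3 - 7 = -4)
(S + 9)*(-1*(-49) - 19) = (-4 + 9)*(-1*(-49) - 19) = 5*(49 - 19) = 5*30 = 150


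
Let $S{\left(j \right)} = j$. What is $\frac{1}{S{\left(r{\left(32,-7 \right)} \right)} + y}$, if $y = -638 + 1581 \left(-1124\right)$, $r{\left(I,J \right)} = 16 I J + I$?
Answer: $- \frac{1}{1781234} \approx -5.6141 \cdot 10^{-7}$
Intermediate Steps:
$r{\left(I,J \right)} = I + 16 I J$ ($r{\left(I,J \right)} = 16 I J + I = I + 16 I J$)
$y = -1777682$ ($y = -638 - 1777044 = -1777682$)
$\frac{1}{S{\left(r{\left(32,-7 \right)} \right)} + y} = \frac{1}{32 \left(1 + 16 \left(-7\right)\right) - 1777682} = \frac{1}{32 \left(1 - 112\right) - 1777682} = \frac{1}{32 \left(-111\right) - 1777682} = \frac{1}{-3552 - 1777682} = \frac{1}{-1781234} = - \frac{1}{1781234}$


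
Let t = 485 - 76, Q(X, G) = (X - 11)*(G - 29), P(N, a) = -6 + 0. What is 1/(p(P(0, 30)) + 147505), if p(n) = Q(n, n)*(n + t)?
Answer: 1/387290 ≈ 2.5820e-6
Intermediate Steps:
P(N, a) = -6
Q(X, G) = (-29 + G)*(-11 + X) (Q(X, G) = (-11 + X)*(-29 + G) = (-29 + G)*(-11 + X))
t = 409
p(n) = (409 + n)*(319 + n² - 40*n) (p(n) = (319 - 29*n - 11*n + n*n)*(n + 409) = (319 - 29*n - 11*n + n²)*(409 + n) = (319 + n² - 40*n)*(409 + n) = (409 + n)*(319 + n² - 40*n))
1/(p(P(0, 30)) + 147505) = 1/((409 - 6)*(319 + (-6)² - 40*(-6)) + 147505) = 1/(403*(319 + 36 + 240) + 147505) = 1/(403*595 + 147505) = 1/(239785 + 147505) = 1/387290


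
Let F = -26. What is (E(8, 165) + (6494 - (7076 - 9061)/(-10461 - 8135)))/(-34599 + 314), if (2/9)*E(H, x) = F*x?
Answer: 238235341/637563860 ≈ 0.37366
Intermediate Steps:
E(H, x) = -117*x (E(H, x) = 9*(-26*x)/2 = -117*x)
(E(8, 165) + (6494 - (7076 - 9061)/(-10461 - 8135)))/(-34599 + 314) = (-117*165 + (6494 - (7076 - 9061)/(-10461 - 8135)))/(-34599 + 314) = (-19305 + (6494 - (-1985)/(-18596)))/(-34285) = (-19305 + (6494 - (-1985)*(-1)/18596))*(-1/34285) = (-19305 + (6494 - 1*1985/18596))*(-1/34285) = (-19305 + (6494 - 1985/18596))*(-1/34285) = (-19305 + 120760439/18596)*(-1/34285) = -238235341/18596*(-1/34285) = 238235341/637563860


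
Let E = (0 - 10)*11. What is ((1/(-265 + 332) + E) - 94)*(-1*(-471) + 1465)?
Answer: -26459312/67 ≈ -3.9492e+5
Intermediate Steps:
E = -110 (E = -10*11 = -110)
((1/(-265 + 332) + E) - 94)*(-1*(-471) + 1465) = ((1/(-265 + 332) - 110) - 94)*(-1*(-471) + 1465) = ((1/67 - 110) - 94)*(471 + 1465) = ((1/67 - 110) - 94)*1936 = (-7369/67 - 94)*1936 = -13667/67*1936 = -26459312/67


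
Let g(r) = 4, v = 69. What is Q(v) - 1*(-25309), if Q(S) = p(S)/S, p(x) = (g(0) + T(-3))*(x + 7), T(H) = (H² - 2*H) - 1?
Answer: 582563/23 ≈ 25329.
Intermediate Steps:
T(H) = -1 + H² - 2*H
p(x) = 126 + 18*x (p(x) = (4 + (-1 + (-3)² - 2*(-3)))*(x + 7) = (4 + (-1 + 9 + 6))*(7 + x) = (4 + 14)*(7 + x) = 18*(7 + x) = 126 + 18*x)
Q(S) = (126 + 18*S)/S
Q(v) - 1*(-25309) = (18 + 126/69) - 1*(-25309) = (18 + 126*(1/69)) + 25309 = (18 + 42/23) + 25309 = 456/23 + 25309 = 582563/23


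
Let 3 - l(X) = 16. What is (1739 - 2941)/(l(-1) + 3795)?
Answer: -601/1891 ≈ -0.31782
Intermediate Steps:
l(X) = -13 (l(X) = 3 - 1*16 = 3 - 16 = -13)
(1739 - 2941)/(l(-1) + 3795) = (1739 - 2941)/(-13 + 3795) = -1202/3782 = -1202*1/3782 = -601/1891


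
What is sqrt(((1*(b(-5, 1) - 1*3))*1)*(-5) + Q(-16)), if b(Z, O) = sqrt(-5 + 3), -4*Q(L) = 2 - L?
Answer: sqrt(42 - 20*I*sqrt(2))/2 ≈ 3.4029 - 1.039*I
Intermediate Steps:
Q(L) = -1/2 + L/4 (Q(L) = -(2 - L)/4 = -1/2 + L/4)
b(Z, O) = I*sqrt(2) (b(Z, O) = sqrt(-2) = I*sqrt(2))
sqrt(((1*(b(-5, 1) - 1*3))*1)*(-5) + Q(-16)) = sqrt(((1*(I*sqrt(2) - 1*3))*1)*(-5) + (-1/2 + (1/4)*(-16))) = sqrt(((1*(I*sqrt(2) - 3))*1)*(-5) + (-1/2 - 4)) = sqrt(((1*(-3 + I*sqrt(2)))*1)*(-5) - 9/2) = sqrt(((-3 + I*sqrt(2))*1)*(-5) - 9/2) = sqrt((-3 + I*sqrt(2))*(-5) - 9/2) = sqrt((15 - 5*I*sqrt(2)) - 9/2) = sqrt(21/2 - 5*I*sqrt(2))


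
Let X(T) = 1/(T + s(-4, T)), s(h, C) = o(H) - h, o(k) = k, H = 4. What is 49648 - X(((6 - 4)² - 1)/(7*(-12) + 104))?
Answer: 8092604/163 ≈ 49648.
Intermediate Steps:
s(h, C) = 4 - h
X(T) = 1/(8 + T) (X(T) = 1/(T + (4 - 1*(-4))) = 1/(T + (4 + 4)) = 1/(T + 8) = 1/(8 + T))
49648 - X(((6 - 4)² - 1)/(7*(-12) + 104)) = 49648 - 1/(8 + ((6 - 4)² - 1)/(7*(-12) + 104)) = 49648 - 1/(8 + (2² - 1)/(-84 + 104)) = 49648 - 1/(8 + (4 - 1)/20) = 49648 - 1/(8 + 3*(1/20)) = 49648 - 1/(8 + 3/20) = 49648 - 1/163/20 = 49648 - 1*20/163 = 49648 - 20/163 = 8092604/163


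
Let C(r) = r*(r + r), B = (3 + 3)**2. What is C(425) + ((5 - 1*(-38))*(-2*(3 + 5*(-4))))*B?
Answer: 413882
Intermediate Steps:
B = 36 (B = 6**2 = 36)
C(r) = 2*r**2 (C(r) = r*(2*r) = 2*r**2)
C(425) + ((5 - 1*(-38))*(-2*(3 + 5*(-4))))*B = 2*425**2 + ((5 - 1*(-38))*(-2*(3 + 5*(-4))))*36 = 2*180625 + ((5 + 38)*(-2*(3 - 20)))*36 = 361250 + (43*(-2*(-17)))*36 = 361250 + (43*34)*36 = 361250 + 1462*36 = 361250 + 52632 = 413882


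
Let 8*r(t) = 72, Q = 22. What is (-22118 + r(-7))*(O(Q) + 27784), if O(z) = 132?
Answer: -617194844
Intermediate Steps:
r(t) = 9 (r(t) = (⅛)*72 = 9)
(-22118 + r(-7))*(O(Q) + 27784) = (-22118 + 9)*(132 + 27784) = -22109*27916 = -617194844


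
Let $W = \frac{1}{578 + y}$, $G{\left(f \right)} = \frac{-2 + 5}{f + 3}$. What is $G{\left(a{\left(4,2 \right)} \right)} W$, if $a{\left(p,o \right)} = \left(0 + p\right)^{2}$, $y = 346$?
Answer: $\frac{1}{5852} \approx 0.00017088$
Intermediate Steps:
$a{\left(p,o \right)} = p^{2}$
$G{\left(f \right)} = \frac{3}{3 + f}$
$W = \frac{1}{924}$ ($W = \frac{1}{578 + 346} = \frac{1}{924} \approx 0.0010823$)
$G{\left(a{\left(4,2 \right)} \right)} W = \frac{3}{3 + 4^{2}} \cdot \frac{1}{924} = \frac{3}{3 + 16} \cdot \frac{1}{924} = \frac{3}{19} \cdot \frac{1}{924} = \frac{1}{5852}$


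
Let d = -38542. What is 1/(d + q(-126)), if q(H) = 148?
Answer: -1/38394 ≈ -2.6046e-5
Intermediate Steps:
1/(d + q(-126)) = 1/(-38542 + 148) = 1/(-38394) = -1/38394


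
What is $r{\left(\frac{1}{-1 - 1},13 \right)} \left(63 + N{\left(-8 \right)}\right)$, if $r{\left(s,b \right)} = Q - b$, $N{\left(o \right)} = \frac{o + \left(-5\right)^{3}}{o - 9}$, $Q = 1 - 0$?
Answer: $- \frac{14448}{17} \approx -849.88$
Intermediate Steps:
$Q = 1$ ($Q = 1 + 0 = 1$)
$N{\left(o \right)} = \frac{-125 + o}{-9 + o}$ ($N{\left(o \right)} = \frac{o - 125}{-9 + o} = \frac{-125 + o}{-9 + o}$)
$r{\left(s,b \right)} = 1 - b$
$r{\left(\frac{1}{-1 - 1},13 \right)} \left(63 + N{\left(-8 \right)}\right) = \left(1 - 13\right) \left(63 + \frac{-125 - 8}{-9 - 8}\right) = \left(1 - 13\right) \left(63 + \frac{1}{-17} \left(-133\right)\right) = - 12 \left(63 - - \frac{133}{17}\right) = - 12 \left(63 + \frac{133}{17}\right) = \left(-12\right) \frac{1204}{17} = - \frac{14448}{17}$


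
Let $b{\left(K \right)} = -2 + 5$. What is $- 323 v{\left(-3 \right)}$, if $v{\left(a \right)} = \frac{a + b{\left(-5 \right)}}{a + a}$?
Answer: $0$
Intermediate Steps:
$b{\left(K \right)} = 3$
$v{\left(a \right)} = \frac{3 + a}{2 a}$ ($v{\left(a \right)} = \frac{a + 3}{a + a} = \frac{3 + a}{2 a}$)
$- 323 v{\left(-3 \right)} = - 323 \frac{3 - 3}{2 \left(-3\right)} = - 323 \cdot \frac{1}{2} \left(- \frac{1}{3}\right) 0 = \left(-323\right) 0 = 0$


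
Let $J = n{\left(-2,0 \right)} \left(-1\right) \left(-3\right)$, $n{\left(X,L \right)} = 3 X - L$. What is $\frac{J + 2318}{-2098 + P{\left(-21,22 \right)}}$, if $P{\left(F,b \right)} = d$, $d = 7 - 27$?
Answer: $- \frac{1150}{1059} \approx -1.0859$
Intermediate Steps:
$d = -20$ ($d = 7 - 27 = -20$)
$n{\left(X,L \right)} = - L + 3 X$
$P{\left(F,b \right)} = -20$
$J = -18$ ($J = \left(\left(-1\right) 0 + 3 \left(-2\right)\right) \left(-1\right) \left(-3\right) = \left(0 - 6\right) \left(-1\right) \left(-3\right) = \left(-6\right) \left(-1\right) \left(-3\right) = 6 \left(-3\right) = -18$)
$\frac{J + 2318}{-2098 + P{\left(-21,22 \right)}} = \frac{-18 + 2318}{-2098 - 20} = \frac{2300}{-2118} = 2300 \left(- \frac{1}{2118}\right) = - \frac{1150}{1059}$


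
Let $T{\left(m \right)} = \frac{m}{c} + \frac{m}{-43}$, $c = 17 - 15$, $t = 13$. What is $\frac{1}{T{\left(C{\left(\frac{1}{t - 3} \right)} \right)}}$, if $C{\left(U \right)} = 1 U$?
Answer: $\frac{860}{41} \approx 20.976$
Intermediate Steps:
$c = 2$
$C{\left(U \right)} = U$
$T{\left(m \right)} = \frac{41 m}{86}$ ($T{\left(m \right)} = \frac{m}{2} + \frac{m}{-43} = m \frac{1}{2} + m \left(- \frac{1}{43}\right) = \frac{m}{2} - \frac{m}{43} = \frac{41 m}{86}$)
$\frac{1}{T{\left(C{\left(\frac{1}{t - 3} \right)} \right)}} = \frac{1}{\frac{41}{86} \frac{1}{13 - 3}} = \frac{1}{\frac{41}{86} \cdot \frac{1}{10}} = \frac{1}{\frac{41}{860}} = \frac{860}{41}$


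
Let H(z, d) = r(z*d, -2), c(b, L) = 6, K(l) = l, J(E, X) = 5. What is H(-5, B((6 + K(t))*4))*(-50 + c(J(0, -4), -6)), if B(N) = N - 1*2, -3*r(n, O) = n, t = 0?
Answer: -4840/3 ≈ -1613.3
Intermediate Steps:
r(n, O) = -n/3
B(N) = -2 + N (B(N) = N - 2 = -2 + N)
H(z, d) = -d*z/3 (H(z, d) = -z*d/3 = -d*z/3)
H(-5, B((6 + K(t))*4))*(-50 + c(J(0, -4), -6)) = (-⅓*(-2 + (6 + 0)*4)*(-5))*(-50 + 6) = -⅓*(-2 + 6*4)*(-5)*(-44) = -⅓*(-2 + 24)*(-5)*(-44) = -⅓*22*(-5)*(-44) = (110/3)*(-44) = -4840/3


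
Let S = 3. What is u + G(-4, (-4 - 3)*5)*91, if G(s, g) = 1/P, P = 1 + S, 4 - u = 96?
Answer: -277/4 ≈ -69.250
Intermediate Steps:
u = -92 (u = 4 - 1*96 = 4 - 96 = -92)
P = 4 (P = 1 + 3 = 4)
G(s, g) = ¼ (G(s, g) = 1/4 = ¼)
u + G(-4, (-4 - 3)*5)*91 = -92 + (¼)*91 = -92 + 91/4 = -277/4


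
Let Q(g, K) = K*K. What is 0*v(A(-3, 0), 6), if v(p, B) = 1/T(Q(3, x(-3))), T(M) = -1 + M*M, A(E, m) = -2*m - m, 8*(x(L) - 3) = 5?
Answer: 0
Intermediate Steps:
x(L) = 29/8 (x(L) = 3 + (⅛)*5 = 3 + 5/8 = 29/8)
Q(g, K) = K²
A(E, m) = -3*m
T(M) = -1 + M²
v(p, B) = 4096/703185 (v(p, B) = 1/(-1 + ((29/8)²)²) = 1/(-1 + (841/64)²) = 1/(-1 + 707281/4096) = 1/(703185/4096) = 4096/703185)
0*v(A(-3, 0), 6) = 0*(4096/703185) = 0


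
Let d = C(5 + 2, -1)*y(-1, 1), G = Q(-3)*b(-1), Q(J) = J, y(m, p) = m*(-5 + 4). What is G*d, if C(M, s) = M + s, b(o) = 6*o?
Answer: 108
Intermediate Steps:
y(m, p) = -m (y(m, p) = m*(-1) = -m)
G = 18 (G = -18*(-1) = -3*(-6) = 18)
d = 6 (d = ((5 + 2) - 1)*(-1*(-1)) = (7 - 1)*1 = 6*1 = 6)
G*d = 18*6 = 108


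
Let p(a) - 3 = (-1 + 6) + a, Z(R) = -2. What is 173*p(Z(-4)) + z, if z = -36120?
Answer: -35082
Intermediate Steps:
p(a) = 8 + a (p(a) = 3 + ((-1 + 6) + a) = 3 + (5 + a) = 8 + a)
173*p(Z(-4)) + z = 173*(8 - 2) - 36120 = 173*6 - 36120 = 1038 - 36120 = -35082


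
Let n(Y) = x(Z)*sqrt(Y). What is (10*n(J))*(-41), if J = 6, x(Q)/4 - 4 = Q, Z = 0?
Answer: -6560*sqrt(6) ≈ -16069.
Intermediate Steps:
x(Q) = 16 + 4*Q
n(Y) = 16*sqrt(Y) (n(Y) = (16 + 4*0)*sqrt(Y) = (16 + 0)*sqrt(Y) = 16*sqrt(Y))
(10*n(J))*(-41) = (10*(16*sqrt(6)))*(-41) = (160*sqrt(6))*(-41) = -6560*sqrt(6)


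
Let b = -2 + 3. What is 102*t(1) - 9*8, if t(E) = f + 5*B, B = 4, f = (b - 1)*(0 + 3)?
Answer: 1968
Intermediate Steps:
b = 1
f = 0 (f = (1 - 1)*(0 + 3) = 0*3 = 0)
t(E) = 20 (t(E) = 0 + 5*4 = 0 + 20 = 20)
102*t(1) - 9*8 = 102*20 - 9*8 = 2040 - 72 = 1968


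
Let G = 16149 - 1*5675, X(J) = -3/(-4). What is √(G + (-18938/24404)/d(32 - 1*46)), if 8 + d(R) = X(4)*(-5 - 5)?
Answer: 3*√41629152906417/189131 ≈ 102.34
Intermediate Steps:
X(J) = ¾ (X(J) = -3*(-¼) = ¾)
d(R) = -31/2 (d(R) = -8 + 3*(-5 - 5)/4 = -8 + (¾)*(-10) = -8 - 15/2 = -31/2)
G = 10474 (G = 16149 - 5675 = 10474)
√(G + (-18938/24404)/d(32 - 1*46)) = √(10474 + (-18938/24404)/(-31/2)) = √(10474 - 18938*1/24404*(-2/31)) = √(10474 - 9469/12202*(-2/31)) = √(10474 + 9469/189131) = √(1980967563/189131) = 3*√41629152906417/189131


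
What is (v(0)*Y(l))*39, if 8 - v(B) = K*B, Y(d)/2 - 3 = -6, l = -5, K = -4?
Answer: -1872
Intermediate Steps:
Y(d) = -6 (Y(d) = 6 + 2*(-6) = 6 - 12 = -6)
v(B) = 8 + 4*B (v(B) = 8 - (-4)*B = 8 + 4*B)
(v(0)*Y(l))*39 = ((8 + 4*0)*(-6))*39 = ((8 + 0)*(-6))*39 = (8*(-6))*39 = -48*39 = -1872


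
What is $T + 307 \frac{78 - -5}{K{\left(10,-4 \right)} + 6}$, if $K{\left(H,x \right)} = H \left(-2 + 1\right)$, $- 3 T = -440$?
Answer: $- \frac{74683}{12} \approx -6223.6$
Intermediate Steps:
$T = \frac{440}{3}$ ($T = \left(- \frac{1}{3}\right) \left(-440\right) = \frac{440}{3} \approx 146.67$)
$K{\left(H,x \right)} = - H$ ($K{\left(H,x \right)} = H \left(-1\right) = - H$)
$T + 307 \frac{78 - -5}{K{\left(10,-4 \right)} + 6} = \frac{440}{3} + 307 \frac{78 - -5}{\left(-1\right) 10 + 6} = \frac{440}{3} + 307 \frac{78 + \left(-3 + 8\right)}{-10 + 6} = \frac{440}{3} + 307 \frac{78 + 5}{-4} = \frac{440}{3} + 307 \cdot 83 \left(- \frac{1}{4}\right) = \frac{440}{3} + 307 \left(- \frac{83}{4}\right) = \frac{440}{3} - \frac{25481}{4} = - \frac{74683}{12}$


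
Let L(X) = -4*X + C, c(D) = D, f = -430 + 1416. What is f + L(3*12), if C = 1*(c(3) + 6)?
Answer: 851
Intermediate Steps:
f = 986
C = 9 (C = 1*(3 + 6) = 1*9 = 9)
L(X) = 9 - 4*X (L(X) = -4*X + 9 = 9 - 4*X)
f + L(3*12) = 986 + (9 - 12*12) = 986 + (9 - 4*36) = 986 + (9 - 144) = 986 - 135 = 851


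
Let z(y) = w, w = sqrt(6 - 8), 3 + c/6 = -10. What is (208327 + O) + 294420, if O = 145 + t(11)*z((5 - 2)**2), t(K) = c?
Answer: 502892 - 78*I*sqrt(2) ≈ 5.0289e+5 - 110.31*I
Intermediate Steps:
c = -78 (c = -18 + 6*(-10) = -18 - 60 = -78)
w = I*sqrt(2) (w = sqrt(-2) = I*sqrt(2) ≈ 1.4142*I)
t(K) = -78
z(y) = I*sqrt(2)
O = 145 - 78*I*sqrt(2) ≈ 145.0 - 110.31*I
(208327 + O) + 294420 = (208327 + (145 - 78*I*sqrt(2))) + 294420 = (208472 - 78*I*sqrt(2)) + 294420 = 502892 - 78*I*sqrt(2)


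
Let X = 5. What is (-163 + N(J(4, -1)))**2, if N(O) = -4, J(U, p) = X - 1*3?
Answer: 27889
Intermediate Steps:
J(U, p) = 2 (J(U, p) = 5 - 1*3 = 5 - 3 = 2)
(-163 + N(J(4, -1)))**2 = (-163 - 4)**2 = (-167)**2 = 27889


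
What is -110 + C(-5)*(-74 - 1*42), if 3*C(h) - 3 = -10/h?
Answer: -910/3 ≈ -303.33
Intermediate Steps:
C(h) = 1 - 10/(3*h) (C(h) = 1 + (-10/h)/3 = 1 - 10/(3*h))
-110 + C(-5)*(-74 - 1*42) = -110 + ((-10/3 - 5)/(-5))*(-74 - 1*42) = -110 + (-1/5*(-25/3))*(-74 - 42) = -110 + (5/3)*(-116) = -110 - 580/3 = -910/3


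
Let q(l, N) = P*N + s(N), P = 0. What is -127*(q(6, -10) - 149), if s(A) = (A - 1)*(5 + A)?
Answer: 11938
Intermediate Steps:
s(A) = (-1 + A)*(5 + A)
q(l, N) = -5 + N² + 4*N (q(l, N) = 0*N + (-5 + N² + 4*N) = 0 + (-5 + N² + 4*N) = -5 + N² + 4*N)
-127*(q(6, -10) - 149) = -127*((-5 + (-10)² + 4*(-10)) - 149) = -127*((-5 + 100 - 40) - 149) = -127*(55 - 149) = -127*(-94) = 11938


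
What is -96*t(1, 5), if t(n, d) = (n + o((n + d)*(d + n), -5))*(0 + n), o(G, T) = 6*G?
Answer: -20832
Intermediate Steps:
t(n, d) = n*(n + 6*(d + n)**2) (t(n, d) = (n + 6*((n + d)*(d + n)))*(0 + n) = (n + 6*((d + n)*(d + n)))*n = (n + 6*(d + n)**2)*n = n*(n + 6*(d + n)**2))
-96*t(1, 5) = -96*(1 + 6*5**2 + 6*1**2 + 12*5*1) = -96*(1 + 6*25 + 6*1 + 60) = -96*(1 + 150 + 6 + 60) = -96*217 = -20832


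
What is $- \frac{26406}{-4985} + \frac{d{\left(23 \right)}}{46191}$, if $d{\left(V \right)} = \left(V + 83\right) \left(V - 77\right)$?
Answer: $\frac{397061802}{76754045} \approx 5.1732$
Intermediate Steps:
$d{\left(V \right)} = \left(-77 + V\right) \left(83 + V\right)$ ($d{\left(V \right)} = \left(83 + V\right) \left(-77 + V\right) = \left(-77 + V\right) \left(83 + V\right)$)
$- \frac{26406}{-4985} + \frac{d{\left(23 \right)}}{46191} = - \frac{26406}{-4985} + \frac{-6391 + 23^{2} + 6 \cdot 23}{46191} = \left(-26406\right) \left(- \frac{1}{4985}\right) + \left(-6391 + 529 + 138\right) \frac{1}{46191} = \frac{26406}{4985} - \frac{1908}{15397} = \frac{397061802}{76754045}$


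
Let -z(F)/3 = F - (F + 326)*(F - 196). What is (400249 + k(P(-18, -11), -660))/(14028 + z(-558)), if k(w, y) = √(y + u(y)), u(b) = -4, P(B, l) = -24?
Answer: 400249/540486 + I*√166/270243 ≈ 0.74054 + 4.7676e-5*I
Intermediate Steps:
k(w, y) = √(-4 + y) (k(w, y) = √(y - 4) = √(-4 + y))
z(F) = -3*F + 3*(-196 + F)*(326 + F) (z(F) = -3*(F - (F + 326)*(F - 196)) = -3*(F - (326 + F)*(-196 + F)) = -3*(F - (-196 + F)*(326 + F)) = -3*F + 3*(-196 + F)*(326 + F))
(400249 + k(P(-18, -11), -660))/(14028 + z(-558)) = (400249 + √(-4 - 660))/(14028 + (-191688 + 3*(-558)² + 387*(-558))) = (400249 + √(-664))/(14028 + (-191688 + 3*311364 - 215946)) = (400249 + 2*I*√166)/(14028 + (-191688 + 934092 - 215946)) = (400249 + 2*I*√166)/(14028 + 526458) = (400249 + 2*I*√166)/540486 = (400249 + 2*I*√166)*(1/540486) = 400249/540486 + I*√166/270243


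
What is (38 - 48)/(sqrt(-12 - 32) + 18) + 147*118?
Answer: 1595787/92 + 5*I*sqrt(11)/92 ≈ 17346.0 + 0.18025*I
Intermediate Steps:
(38 - 48)/(sqrt(-12 - 32) + 18) + 147*118 = -10/(sqrt(-44) + 18) + 17346 = -10/(2*I*sqrt(11) + 18) + 17346 = -10/(18 + 2*I*sqrt(11)) + 17346 = 17346 - 10/(18 + 2*I*sqrt(11))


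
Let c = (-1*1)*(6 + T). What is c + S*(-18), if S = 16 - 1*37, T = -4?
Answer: 376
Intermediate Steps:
S = -21 (S = 16 - 37 = -21)
c = -2 (c = (-1*1)*(6 - 4) = -1*2 = -2)
c + S*(-18) = -2 - 21*(-18) = -2 + 378 = 376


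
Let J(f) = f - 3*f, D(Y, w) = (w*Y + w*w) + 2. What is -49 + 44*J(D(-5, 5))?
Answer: -225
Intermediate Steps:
D(Y, w) = 2 + w**2 + Y*w (D(Y, w) = (Y*w + w**2) + 2 = (w**2 + Y*w) + 2 = 2 + w**2 + Y*w)
J(f) = -2*f
-49 + 44*J(D(-5, 5)) = -49 + 44*(-2*(2 + 5**2 - 5*5)) = -49 + 44*(-2*(2 + 25 - 25)) = -49 + 44*(-2*2) = -49 + 44*(-4) = -49 - 176 = -225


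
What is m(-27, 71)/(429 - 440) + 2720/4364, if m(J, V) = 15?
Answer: -8885/12001 ≈ -0.74035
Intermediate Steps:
m(-27, 71)/(429 - 440) + 2720/4364 = 15/(429 - 440) + 2720/4364 = 15/(-11) + 2720*(1/4364) = 15*(-1/11) + 680/1091 = -15/11 + 680/1091 = -8885/12001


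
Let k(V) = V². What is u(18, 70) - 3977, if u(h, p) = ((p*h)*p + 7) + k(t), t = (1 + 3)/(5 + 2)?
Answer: 4127286/49 ≈ 84230.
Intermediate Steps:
t = 4/7 ≈ 0.57143
u(h, p) = 359/49 + h*p² (u(h, p) = ((p*h)*p + 7) + (4/7)² = ((h*p)*p + 7) + 16/49 = (h*p² + 7) + 16/49 = (7 + h*p²) + 16/49 = 359/49 + h*p²)
u(18, 70) - 3977 = (359/49 + 18*70²) - 3977 = (359/49 + 18*4900) - 3977 = (359/49 + 88200) - 3977 = 4322159/49 - 3977 = 4127286/49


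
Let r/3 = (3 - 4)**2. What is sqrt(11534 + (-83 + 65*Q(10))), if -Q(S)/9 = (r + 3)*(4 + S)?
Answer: I*sqrt(37689) ≈ 194.14*I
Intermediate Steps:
r = 3 (r = 3*(3 - 4)**2 = 3*(-1)**2 = 3*1 = 3)
Q(S) = -216 - 54*S (Q(S) = -9*(3 + 3)*(4 + S) = -54*(4 + S) = -9*(24 + 6*S) = -216 - 54*S)
sqrt(11534 + (-83 + 65*Q(10))) = sqrt(11534 + (-83 + 65*(-216 - 54*10))) = sqrt(11534 + (-83 + 65*(-216 - 540))) = sqrt(11534 + (-83 + 65*(-756))) = sqrt(11534 + (-83 - 49140)) = sqrt(11534 - 49223) = sqrt(-37689) = I*sqrt(37689)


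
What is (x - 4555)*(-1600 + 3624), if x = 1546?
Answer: -6090216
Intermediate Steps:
(x - 4555)*(-1600 + 3624) = (1546 - 4555)*(-1600 + 3624) = -3009*2024 = -6090216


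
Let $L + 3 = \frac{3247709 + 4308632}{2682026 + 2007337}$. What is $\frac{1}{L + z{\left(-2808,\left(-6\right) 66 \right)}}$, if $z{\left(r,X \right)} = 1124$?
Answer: $\frac{4689363}{5264332264} \approx 0.00089078$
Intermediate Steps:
$L = - \frac{6511748}{4689363}$ ($L = -3 + \frac{3247709 + 4308632}{2682026 + 2007337} = -3 + \frac{7556341}{4689363} = - \frac{6511748}{4689363} \approx -1.3886$)
$\frac{1}{L + z{\left(-2808,\left(-6\right) 66 \right)}} = \frac{1}{- \frac{6511748}{4689363} + 1124} = \frac{1}{\frac{5264332264}{4689363}} = \frac{4689363}{5264332264}$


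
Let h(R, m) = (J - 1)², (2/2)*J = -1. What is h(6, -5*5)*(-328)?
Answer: -1312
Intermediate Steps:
J = -1
h(R, m) = 4 (h(R, m) = (-1 - 1)² = (-2)² = 4)
h(6, -5*5)*(-328) = 4*(-328) = -1312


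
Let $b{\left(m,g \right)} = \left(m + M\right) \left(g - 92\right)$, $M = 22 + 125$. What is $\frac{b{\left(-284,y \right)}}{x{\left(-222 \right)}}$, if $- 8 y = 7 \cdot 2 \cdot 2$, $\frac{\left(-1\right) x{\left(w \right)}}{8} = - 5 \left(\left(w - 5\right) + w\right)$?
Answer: $- \frac{26167}{35920} \approx -0.72848$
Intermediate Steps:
$M = 147$
$x{\left(w \right)} = -200 + 80 w$ ($x{\left(w \right)} = - 8 \left(- 5 \left(\left(w - 5\right) + w\right)\right) = - 8 \left(- 5 \left(\left(-5 + w\right) + w\right)\right) = - 8 \left(- 5 \left(-5 + 2 w\right)\right) = - 8 \left(25 - 10 w\right) = -200 + 80 w$)
$y = - \frac{7}{2}$ ($y = - \frac{7 \cdot 2 \cdot 2}{8} = - \frac{14 \cdot 2}{8} = \left(- \frac{1}{8}\right) 28 = - \frac{7}{2} \approx -3.5$)
$b{\left(m,g \right)} = \left(-92 + g\right) \left(147 + m\right)$ ($b{\left(m,g \right)} = \left(m + 147\right) \left(g - 92\right) = \left(147 + m\right) \left(-92 + g\right) = \left(-92 + g\right) \left(147 + m\right)$)
$\frac{b{\left(-284,y \right)}}{x{\left(-222 \right)}} = \frac{-13524 - -26128 + 147 \left(- \frac{7}{2}\right) - -994}{-200 + 80 \left(-222\right)} = \frac{-13524 + 26128 - \frac{1029}{2} + 994}{-200 - 17760} = \frac{26167}{2 \left(-17960\right)} = \frac{26167}{2} \left(- \frac{1}{17960}\right) = - \frac{26167}{35920}$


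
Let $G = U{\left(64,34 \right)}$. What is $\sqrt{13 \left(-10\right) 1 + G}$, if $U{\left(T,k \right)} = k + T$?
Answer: $4 i \sqrt{2} \approx 5.6569 i$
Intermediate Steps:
$U{\left(T,k \right)} = T + k$
$G = 98$ ($G = 64 + 34 = 98$)
$\sqrt{13 \left(-10\right) 1 + G} = \sqrt{13 \left(-10\right) 1 + 98} = \sqrt{\left(-130\right) 1 + 98} = \sqrt{-130 + 98} = \sqrt{-32} = 4 i \sqrt{2}$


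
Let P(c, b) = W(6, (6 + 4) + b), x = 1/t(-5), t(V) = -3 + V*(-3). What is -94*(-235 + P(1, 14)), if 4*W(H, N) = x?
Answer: 530113/24 ≈ 22088.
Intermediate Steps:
t(V) = -3 - 3*V
x = 1/12 (x = 1/(-3 - 3*(-5)) = 1/(-3 + 15) = 1/12 ≈ 0.083333)
W(H, N) = 1/48 (W(H, N) = (¼)*(1/12) = 1/48)
P(c, b) = 1/48
-94*(-235 + P(1, 14)) = -94*(-235 + 1/48) = -94*(-11279/48) = 530113/24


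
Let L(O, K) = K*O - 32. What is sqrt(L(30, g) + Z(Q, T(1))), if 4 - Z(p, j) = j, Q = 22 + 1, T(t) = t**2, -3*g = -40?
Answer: sqrt(371) ≈ 19.261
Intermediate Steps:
g = 40/3 (g = -1/3*(-40) = 40/3 ≈ 13.333)
L(O, K) = -32 + K*O
Q = 23
Z(p, j) = 4 - j
sqrt(L(30, g) + Z(Q, T(1))) = sqrt((-32 + (40/3)*30) + (4 - 1*1**2)) = sqrt((-32 + 400) + (4 - 1*1)) = sqrt(368 + (4 - 1)) = sqrt(368 + 3) = sqrt(371)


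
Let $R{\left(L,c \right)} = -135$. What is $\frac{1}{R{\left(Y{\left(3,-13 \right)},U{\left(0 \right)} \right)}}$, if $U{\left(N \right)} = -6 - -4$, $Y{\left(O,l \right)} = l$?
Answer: $- \frac{1}{135} \approx -0.0074074$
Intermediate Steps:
$U{\left(N \right)} = -2$ ($U{\left(N \right)} = -6 + 4 = -2$)
$\frac{1}{R{\left(Y{\left(3,-13 \right)},U{\left(0 \right)} \right)}} = \frac{1}{-135} = - \frac{1}{135}$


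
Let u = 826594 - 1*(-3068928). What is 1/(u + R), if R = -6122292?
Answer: -1/2226770 ≈ -4.4908e-7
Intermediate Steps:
u = 3895522 (u = 826594 + 3068928 = 3895522)
1/(u + R) = 1/(3895522 - 6122292) = 1/(-2226770) = -1/2226770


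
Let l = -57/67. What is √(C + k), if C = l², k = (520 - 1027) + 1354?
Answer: 2*√951358/67 ≈ 29.116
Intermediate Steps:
k = 847 (k = -507 + 1354 = 847)
l = -57/67 (l = -57*1/67 = -57/67 ≈ -0.85075)
C = 3249/4489 (C = (-57/67)² = 3249/4489 ≈ 0.72377)
√(C + k) = √(3249/4489 + 847) = √(3805432/4489) = 2*√951358/67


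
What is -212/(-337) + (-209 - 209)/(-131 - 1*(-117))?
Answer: 71917/2359 ≈ 30.486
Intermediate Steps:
-212/(-337) + (-209 - 209)/(-131 - 1*(-117)) = -212*(-1/337) - 418/(-131 + 117) = 212/337 - 418/(-14) = 212/337 - 418*(-1/14) = 212/337 + 209/7 = 71917/2359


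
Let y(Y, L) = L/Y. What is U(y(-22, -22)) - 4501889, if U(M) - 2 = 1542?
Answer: -4500345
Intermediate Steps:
U(M) = 1544 (U(M) = 2 + 1542 = 1544)
U(y(-22, -22)) - 4501889 = 1544 - 4501889 = -4500345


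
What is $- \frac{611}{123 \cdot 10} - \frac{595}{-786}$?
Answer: $\frac{6989}{26855} \approx 0.26025$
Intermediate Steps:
$- \frac{611}{123 \cdot 10} - \frac{595}{-786} = - \frac{611}{1230} - - \frac{595}{786} = \left(-611\right) \frac{1}{1230} + \frac{595}{786} = - \frac{611}{1230} + \frac{595}{786} = \frac{6989}{26855}$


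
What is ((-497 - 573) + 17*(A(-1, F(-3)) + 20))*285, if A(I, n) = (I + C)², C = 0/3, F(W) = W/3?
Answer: -203205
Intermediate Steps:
F(W) = W/3 (F(W) = W*(⅓) = W/3)
C = 0 (C = 0*(⅓) = 0)
A(I, n) = I² (A(I, n) = (I + 0)² = I²)
((-497 - 573) + 17*(A(-1, F(-3)) + 20))*285 = ((-497 - 573) + 17*((-1)² + 20))*285 = (-1070 + 17*(1 + 20))*285 = (-1070 + 17*21)*285 = (-1070 + 357)*285 = -713*285 = -203205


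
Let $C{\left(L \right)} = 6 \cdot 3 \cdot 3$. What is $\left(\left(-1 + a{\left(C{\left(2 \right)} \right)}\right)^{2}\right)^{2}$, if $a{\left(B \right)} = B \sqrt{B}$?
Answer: $24795856081 - 102037320 \sqrt{6} \approx 2.4546 \cdot 10^{10}$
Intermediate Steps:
$C{\left(L \right)} = 54$ ($C{\left(L \right)} = 18 \cdot 3 = 54$)
$a{\left(B \right)} = B^{\frac{3}{2}}$
$\left(\left(-1 + a{\left(C{\left(2 \right)} \right)}\right)^{2}\right)^{2} = \left(\left(-1 + 54^{\frac{3}{2}}\right)^{2}\right)^{2} = \left(\left(-1 + 162 \sqrt{6}\right)^{2}\right)^{2} = \left(-1 + 162 \sqrt{6}\right)^{4}$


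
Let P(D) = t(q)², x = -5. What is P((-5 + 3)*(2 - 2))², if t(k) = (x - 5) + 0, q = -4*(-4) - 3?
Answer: 10000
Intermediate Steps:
q = 13 (q = 16 - 3 = 13)
t(k) = -10 (t(k) = (-5 - 5) + 0 = -10 + 0 = -10)
P(D) = 100 (P(D) = (-10)² = 100)
P((-5 + 3)*(2 - 2))² = 100² = 10000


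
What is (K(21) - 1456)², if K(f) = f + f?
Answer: 1999396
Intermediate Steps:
K(f) = 2*f
(K(21) - 1456)² = (2*21 - 1456)² = (42 - 1456)² = (-1414)² = 1999396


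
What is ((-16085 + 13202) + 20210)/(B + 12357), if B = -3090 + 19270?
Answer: 17327/28537 ≈ 0.60718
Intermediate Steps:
B = 16180
((-16085 + 13202) + 20210)/(B + 12357) = ((-16085 + 13202) + 20210)/(16180 + 12357) = (-2883 + 20210)/28537 = 17327*(1/28537) = 17327/28537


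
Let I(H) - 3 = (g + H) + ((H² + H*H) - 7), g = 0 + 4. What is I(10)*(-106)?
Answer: -22260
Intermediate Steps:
g = 4
I(H) = H + 2*H² (I(H) = 3 + ((4 + H) + ((H² + H*H) - 7)) = 3 + ((4 + H) + ((H² + H²) - 7)) = 3 + ((4 + H) + (2*H² - 7)) = 3 + ((4 + H) + (-7 + 2*H²)) = 3 + (-3 + H + 2*H²) = H + 2*H²)
I(10)*(-106) = (10*(1 + 2*10))*(-106) = (10*(1 + 20))*(-106) = (10*21)*(-106) = 210*(-106) = -22260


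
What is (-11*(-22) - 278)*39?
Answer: -1404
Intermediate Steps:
(-11*(-22) - 278)*39 = (242 - 278)*39 = -36*39 = -1404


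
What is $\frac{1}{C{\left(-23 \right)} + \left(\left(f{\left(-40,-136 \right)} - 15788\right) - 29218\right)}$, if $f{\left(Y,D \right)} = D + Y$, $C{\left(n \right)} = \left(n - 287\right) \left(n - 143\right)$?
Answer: $\frac{1}{6278} \approx 0.00015929$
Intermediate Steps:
$C{\left(n \right)} = \left(-287 + n\right) \left(-143 + n\right)$
$\frac{1}{C{\left(-23 \right)} + \left(\left(f{\left(-40,-136 \right)} - 15788\right) - 29218\right)} = \frac{1}{\left(41041 + \left(-23\right)^{2} - -9890\right) - 45182} = \frac{1}{\left(41041 + 529 + 9890\right) - 45182} = \frac{1}{51460 - 45182} = \frac{1}{6278}$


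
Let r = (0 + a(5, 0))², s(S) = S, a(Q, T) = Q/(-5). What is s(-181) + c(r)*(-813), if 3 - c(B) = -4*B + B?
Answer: -5059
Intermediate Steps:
a(Q, T) = -Q/5 (a(Q, T) = Q*(-⅕) = -Q/5)
r = 1 (r = (0 - ⅕*5)² = (0 - 1)² = (-1)² = 1)
c(B) = 3 + 3*B (c(B) = 3 - (-4*B + B) = 3 - (-3)*B = 3 + 3*B)
s(-181) + c(r)*(-813) = -181 + (3 + 3*1)*(-813) = -181 + (3 + 3)*(-813) = -181 + 6*(-813) = -181 - 4878 = -5059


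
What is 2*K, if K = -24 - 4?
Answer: -56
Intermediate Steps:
K = -28
2*K = 2*(-28) = -56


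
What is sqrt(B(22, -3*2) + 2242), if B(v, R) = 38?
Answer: 2*sqrt(570) ≈ 47.749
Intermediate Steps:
sqrt(B(22, -3*2) + 2242) = sqrt(38 + 2242) = sqrt(2280) = 2*sqrt(570)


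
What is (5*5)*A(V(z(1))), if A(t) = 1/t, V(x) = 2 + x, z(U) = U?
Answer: 25/3 ≈ 8.3333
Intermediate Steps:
A(t) = 1/t
(5*5)*A(V(z(1))) = (5*5)/(2 + 1) = 25/3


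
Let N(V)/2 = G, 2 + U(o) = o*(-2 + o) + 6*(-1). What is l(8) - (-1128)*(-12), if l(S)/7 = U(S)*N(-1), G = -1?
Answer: -14096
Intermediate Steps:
U(o) = -8 + o*(-2 + o) (U(o) = -2 + (o*(-2 + o) + 6*(-1)) = -2 + (o*(-2 + o) - 6) = -2 + (-6 + o*(-2 + o)) = -8 + o*(-2 + o))
N(V) = -2 (N(V) = 2*(-1) = -2)
l(S) = 112 - 14*S² + 28*S (l(S) = 7*((-8 + S² - 2*S)*(-2)) = 7*(16 - 2*S² + 4*S) = 112 - 14*S² + 28*S)
l(8) - (-1128)*(-12) = (112 - 14*8² + 28*8) - (-1128)*(-12) = (112 - 14*64 + 224) - 141*96 = (112 - 896 + 224) - 13536 = -560 - 13536 = -14096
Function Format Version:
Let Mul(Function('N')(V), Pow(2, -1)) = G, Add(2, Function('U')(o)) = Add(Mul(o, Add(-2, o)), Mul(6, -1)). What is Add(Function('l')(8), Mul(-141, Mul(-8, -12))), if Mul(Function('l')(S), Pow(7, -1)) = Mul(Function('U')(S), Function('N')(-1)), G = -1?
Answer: -14096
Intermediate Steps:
Function('U')(o) = Add(-8, Mul(o, Add(-2, o))) (Function('U')(o) = Add(-2, Add(Mul(o, Add(-2, o)), Mul(6, -1))) = Add(-2, Add(Mul(o, Add(-2, o)), -6)) = Add(-2, Add(-6, Mul(o, Add(-2, o)))) = Add(-8, Mul(o, Add(-2, o))))
Function('N')(V) = -2 (Function('N')(V) = Mul(2, -1) = -2)
Function('l')(S) = Add(112, Mul(-14, Pow(S, 2)), Mul(28, S)) (Function('l')(S) = Mul(7, Mul(Add(-8, Pow(S, 2), Mul(-2, S)), -2)) = Mul(7, Add(16, Mul(-2, Pow(S, 2)), Mul(4, S))) = Add(112, Mul(-14, Pow(S, 2)), Mul(28, S)))
Add(Function('l')(8), Mul(-141, Mul(-8, -12))) = Add(Add(112, Mul(-14, Pow(8, 2)), Mul(28, 8)), Mul(-141, Mul(-8, -12))) = Add(Add(112, Mul(-14, 64), 224), Mul(-141, 96)) = Add(Add(112, -896, 224), -13536) = Add(-560, -13536) = -14096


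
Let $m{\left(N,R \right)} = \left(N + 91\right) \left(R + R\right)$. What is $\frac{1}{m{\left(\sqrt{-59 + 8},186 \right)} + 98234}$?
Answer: $\frac{66043}{8726884490} - \frac{93 i \sqrt{51}}{4363442245} \approx 7.5678 \cdot 10^{-6} - 1.5221 \cdot 10^{-7} i$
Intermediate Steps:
$m{\left(N,R \right)} = 2 R \left(91 + N\right)$ ($m{\left(N,R \right)} = \left(91 + N\right) 2 R = 2 R \left(91 + N\right)$)
$\frac{1}{m{\left(\sqrt{-59 + 8},186 \right)} + 98234} = \frac{1}{2 \cdot 186 \left(91 + \sqrt{-59 + 8}\right) + 98234} = \frac{1}{2 \cdot 186 \left(91 + \sqrt{-51}\right) + 98234} = \frac{1}{2 \cdot 186 \left(91 + i \sqrt{51}\right) + 98234} = \frac{1}{\left(33852 + 372 i \sqrt{51}\right) + 98234} = \frac{1}{132086 + 372 i \sqrt{51}}$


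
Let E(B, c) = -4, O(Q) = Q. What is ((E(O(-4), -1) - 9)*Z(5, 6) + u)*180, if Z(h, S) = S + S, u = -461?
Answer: -111060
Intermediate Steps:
Z(h, S) = 2*S
((E(O(-4), -1) - 9)*Z(5, 6) + u)*180 = ((-4 - 9)*(2*6) - 461)*180 = (-13*12 - 461)*180 = (-156 - 461)*180 = -617*180 = -111060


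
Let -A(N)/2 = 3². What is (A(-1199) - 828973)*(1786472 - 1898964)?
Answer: 93254855572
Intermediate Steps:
A(N) = -18 (A(N) = -2*3² = -2*9 = -18)
(A(-1199) - 828973)*(1786472 - 1898964) = (-18 - 828973)*(1786472 - 1898964) = -828991*(-112492) = 93254855572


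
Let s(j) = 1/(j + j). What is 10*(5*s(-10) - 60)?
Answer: -1205/2 ≈ -602.50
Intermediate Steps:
s(j) = 1/(2*j)
10*(5*s(-10) - 60) = 10*(5*((½)/(-10)) - 60) = 10*(5*((½)*(-⅒)) - 60) = 10*(5*(-1/20) - 60) = 10*(-¼ - 60) = 10*(-241/4) = -1205/2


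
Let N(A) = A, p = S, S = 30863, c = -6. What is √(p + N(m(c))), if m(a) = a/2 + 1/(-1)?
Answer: √30859 ≈ 175.67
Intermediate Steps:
p = 30863
m(a) = -1 + a/2 (m(a) = a*(½) + 1*(-1) = a/2 - 1 = -1 + a/2)
√(p + N(m(c))) = √(30863 + (-1 + (½)*(-6))) = √(30863 + (-1 - 3)) = √(30863 - 4) = √30859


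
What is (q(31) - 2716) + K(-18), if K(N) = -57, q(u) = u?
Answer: -2742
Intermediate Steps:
(q(31) - 2716) + K(-18) = (31 - 2716) - 57 = -2685 - 57 = -2742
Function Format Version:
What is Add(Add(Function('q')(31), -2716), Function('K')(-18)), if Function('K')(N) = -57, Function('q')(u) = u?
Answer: -2742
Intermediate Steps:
Add(Add(Function('q')(31), -2716), Function('K')(-18)) = Add(Add(31, -2716), -57) = Add(-2685, -57) = -2742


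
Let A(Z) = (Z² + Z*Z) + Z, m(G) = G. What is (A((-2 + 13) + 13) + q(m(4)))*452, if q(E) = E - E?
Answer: 531552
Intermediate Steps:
q(E) = 0
A(Z) = Z + 2*Z² (A(Z) = (Z² + Z²) + Z = 2*Z² + Z = Z + 2*Z²)
(A((-2 + 13) + 13) + q(m(4)))*452 = (((-2 + 13) + 13)*(1 + 2*((-2 + 13) + 13)) + 0)*452 = ((11 + 13)*(1 + 2*(11 + 13)) + 0)*452 = (24*(1 + 2*24) + 0)*452 = (24*(1 + 48) + 0)*452 = (24*49 + 0)*452 = (1176 + 0)*452 = 1176*452 = 531552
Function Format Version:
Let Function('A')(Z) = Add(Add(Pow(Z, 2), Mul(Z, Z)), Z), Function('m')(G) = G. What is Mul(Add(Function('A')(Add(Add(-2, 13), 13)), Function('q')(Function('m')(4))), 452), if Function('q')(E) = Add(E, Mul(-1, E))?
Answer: 531552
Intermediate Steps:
Function('q')(E) = 0
Function('A')(Z) = Add(Z, Mul(2, Pow(Z, 2))) (Function('A')(Z) = Add(Add(Pow(Z, 2), Pow(Z, 2)), Z) = Add(Mul(2, Pow(Z, 2)), Z) = Add(Z, Mul(2, Pow(Z, 2))))
Mul(Add(Function('A')(Add(Add(-2, 13), 13)), Function('q')(Function('m')(4))), 452) = Mul(Add(Mul(Add(Add(-2, 13), 13), Add(1, Mul(2, Add(Add(-2, 13), 13)))), 0), 452) = Mul(Add(Mul(Add(11, 13), Add(1, Mul(2, Add(11, 13)))), 0), 452) = Mul(Add(Mul(24, Add(1, Mul(2, 24))), 0), 452) = Mul(Add(Mul(24, Add(1, 48)), 0), 452) = Mul(Add(Mul(24, 49), 0), 452) = Mul(Add(1176, 0), 452) = Mul(1176, 452) = 531552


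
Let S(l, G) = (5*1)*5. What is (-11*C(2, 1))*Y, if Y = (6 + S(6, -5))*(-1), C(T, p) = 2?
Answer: 682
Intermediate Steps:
S(l, G) = 25 (S(l, G) = 5*5 = 25)
Y = -31 (Y = (6 + 25)*(-1) = 31*(-1) = -31)
(-11*C(2, 1))*Y = -11*2*(-31) = -22*(-31) = 682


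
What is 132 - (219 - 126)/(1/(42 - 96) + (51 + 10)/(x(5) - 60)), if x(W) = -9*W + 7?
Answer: 234975/848 ≈ 277.09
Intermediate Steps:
x(W) = 7 - 9*W
132 - (219 - 126)/(1/(42 - 96) + (51 + 10)/(x(5) - 60)) = 132 - (219 - 126)/(1/(42 - 96) + (51 + 10)/((7 - 9*5) - 60)) = 132 - 93/(1/(-54) + 61/((7 - 45) - 60)) = 132 - 93/(-1/54 + 61/(-38 - 60)) = 132 - 93/(-1/54 + 61/(-98)) = 132 - 93/(-1/54 + 61*(-1/98)) = 132 - 93/(-1/54 - 61/98) = 132 - 93/(-848/1323) = 132 - 93*(-1323)/848 = 132 - 1*(-123039/848) = 132 + 123039/848 = 234975/848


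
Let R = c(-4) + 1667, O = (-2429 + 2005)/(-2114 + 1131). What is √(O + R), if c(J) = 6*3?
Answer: √1628613757/983 ≈ 41.054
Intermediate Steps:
c(J) = 18
O = 424/983 (O = -424/(-983) = -424*(-1/983) = 424/983 ≈ 0.43133)
R = 1685 (R = 18 + 1667 = 1685)
√(O + R) = √(424/983 + 1685) = √(1656779/983) = √1628613757/983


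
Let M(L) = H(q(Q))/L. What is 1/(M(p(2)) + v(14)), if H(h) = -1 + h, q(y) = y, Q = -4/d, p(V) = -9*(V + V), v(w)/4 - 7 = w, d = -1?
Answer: 12/1007 ≈ 0.011917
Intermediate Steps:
v(w) = 28 + 4*w
p(V) = -18*V
Q = 4 (Q = -4/(-1) = -4*(-1) = 4)
M(L) = 3/L (M(L) = (-1 + 4)/L = 3/L)
1/(M(p(2)) + v(14)) = 1/(3/((-18*2)) + (28 + 4*14)) = 1/(3/(-36) + (28 + 56)) = 1/(3*(-1/36) + 84) = 1/(-1/12 + 84) = 1/(1007/12) = 12/1007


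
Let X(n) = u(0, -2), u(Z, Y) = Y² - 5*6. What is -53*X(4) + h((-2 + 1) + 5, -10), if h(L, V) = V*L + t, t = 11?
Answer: 1349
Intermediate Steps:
h(L, V) = 11 + L*V (h(L, V) = V*L + 11 = L*V + 11 = 11 + L*V)
u(Z, Y) = -30 + Y² (u(Z, Y) = Y² - 30 = -30 + Y²)
X(n) = -26 (X(n) = -30 + (-2)² = -30 + 4 = -26)
-53*X(4) + h((-2 + 1) + 5, -10) = -53*(-26) + (11 + ((-2 + 1) + 5)*(-10)) = 1378 + (11 + (-1 + 5)*(-10)) = 1378 + (11 + 4*(-10)) = 1378 + (11 - 40) = 1378 - 29 = 1349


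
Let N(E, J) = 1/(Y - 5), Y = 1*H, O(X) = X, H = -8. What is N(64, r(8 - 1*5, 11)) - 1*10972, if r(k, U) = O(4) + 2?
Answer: -142637/13 ≈ -10972.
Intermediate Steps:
Y = -8 (Y = 1*(-8) = -8)
r(k, U) = 6 (r(k, U) = 4 + 2 = 6)
N(E, J) = -1/13 (N(E, J) = 1/(-8 - 5) = 1/(-13) = -1/13)
N(64, r(8 - 1*5, 11)) - 1*10972 = -1/13 - 1*10972 = -1/13 - 10972 = -142637/13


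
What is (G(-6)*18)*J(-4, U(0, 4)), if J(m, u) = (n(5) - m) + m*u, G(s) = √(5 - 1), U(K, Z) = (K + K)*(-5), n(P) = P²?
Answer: 1044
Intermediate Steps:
U(K, Z) = -10*K (U(K, Z) = (2*K)*(-5) = -10*K)
G(s) = 2 (G(s) = √4 = 2)
J(m, u) = 25 - m + m*u (J(m, u) = (5² - m) + m*u = (25 - m) + m*u = 25 - m + m*u)
(G(-6)*18)*J(-4, U(0, 4)) = (2*18)*(25 - 1*(-4) - (-40)*0) = 36*(25 + 4 - 4*0) = 36*(25 + 4 + 0) = 36*29 = 1044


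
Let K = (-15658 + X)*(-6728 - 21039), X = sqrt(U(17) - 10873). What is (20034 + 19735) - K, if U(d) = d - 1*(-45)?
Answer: -434735917 + 27767*I*sqrt(10811) ≈ -4.3474e+8 + 2.8871e+6*I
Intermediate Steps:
U(d) = 45 + d (U(d) = d + 45 = 45 + d)
X = I*sqrt(10811) (X = sqrt((45 + 17) - 10873) = sqrt(62 - 10873) = sqrt(-10811) = I*sqrt(10811) ≈ 103.98*I)
K = 434775686 - 27767*I*sqrt(10811) (K = (-15658 + I*sqrt(10811))*(-6728 - 21039) = (-15658 + I*sqrt(10811))*(-27767) = 434775686 - 27767*I*sqrt(10811) ≈ 4.3478e+8 - 2.8871e+6*I)
(20034 + 19735) - K = (20034 + 19735) - (434775686 - 27767*I*sqrt(10811)) = 39769 + (-434775686 + 27767*I*sqrt(10811)) = -434735917 + 27767*I*sqrt(10811)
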